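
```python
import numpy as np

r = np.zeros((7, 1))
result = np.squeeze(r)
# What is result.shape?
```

(7,)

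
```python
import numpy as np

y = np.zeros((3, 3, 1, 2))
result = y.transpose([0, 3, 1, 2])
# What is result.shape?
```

(3, 2, 3, 1)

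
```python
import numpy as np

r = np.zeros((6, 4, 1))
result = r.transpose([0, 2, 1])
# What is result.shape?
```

(6, 1, 4)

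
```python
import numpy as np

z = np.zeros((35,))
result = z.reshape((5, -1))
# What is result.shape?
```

(5, 7)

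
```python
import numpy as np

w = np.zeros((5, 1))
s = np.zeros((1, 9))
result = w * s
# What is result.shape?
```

(5, 9)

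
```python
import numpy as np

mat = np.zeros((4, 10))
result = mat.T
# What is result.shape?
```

(10, 4)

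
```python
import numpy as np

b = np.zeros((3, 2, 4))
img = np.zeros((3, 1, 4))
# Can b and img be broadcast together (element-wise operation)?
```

Yes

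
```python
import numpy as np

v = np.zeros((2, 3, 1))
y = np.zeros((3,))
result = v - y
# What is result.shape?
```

(2, 3, 3)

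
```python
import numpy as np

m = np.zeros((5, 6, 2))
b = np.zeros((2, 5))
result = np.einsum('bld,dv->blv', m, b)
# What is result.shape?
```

(5, 6, 5)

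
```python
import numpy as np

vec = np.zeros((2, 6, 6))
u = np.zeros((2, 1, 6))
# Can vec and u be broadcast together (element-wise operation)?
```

Yes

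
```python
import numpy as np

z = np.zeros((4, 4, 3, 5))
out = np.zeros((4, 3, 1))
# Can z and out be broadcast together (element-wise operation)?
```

Yes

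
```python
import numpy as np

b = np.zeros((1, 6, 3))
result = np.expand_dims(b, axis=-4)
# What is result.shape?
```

(1, 1, 6, 3)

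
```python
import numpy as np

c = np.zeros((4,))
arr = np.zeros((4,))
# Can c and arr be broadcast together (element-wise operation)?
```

Yes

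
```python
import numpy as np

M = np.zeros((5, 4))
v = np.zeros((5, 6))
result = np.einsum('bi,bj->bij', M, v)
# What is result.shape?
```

(5, 4, 6)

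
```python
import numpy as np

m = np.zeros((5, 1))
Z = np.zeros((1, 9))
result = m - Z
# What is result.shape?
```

(5, 9)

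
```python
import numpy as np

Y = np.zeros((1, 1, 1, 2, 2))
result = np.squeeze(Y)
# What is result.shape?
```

(2, 2)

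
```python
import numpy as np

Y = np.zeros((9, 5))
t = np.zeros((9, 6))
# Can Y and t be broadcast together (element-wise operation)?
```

No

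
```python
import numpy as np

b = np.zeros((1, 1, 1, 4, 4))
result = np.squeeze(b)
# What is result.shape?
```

(4, 4)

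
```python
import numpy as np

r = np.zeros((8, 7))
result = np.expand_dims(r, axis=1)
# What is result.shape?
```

(8, 1, 7)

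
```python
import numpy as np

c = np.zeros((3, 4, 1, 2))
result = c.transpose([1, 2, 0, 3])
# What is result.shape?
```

(4, 1, 3, 2)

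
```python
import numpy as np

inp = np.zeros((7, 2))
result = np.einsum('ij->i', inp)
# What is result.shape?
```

(7,)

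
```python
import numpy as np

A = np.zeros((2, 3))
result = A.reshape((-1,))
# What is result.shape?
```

(6,)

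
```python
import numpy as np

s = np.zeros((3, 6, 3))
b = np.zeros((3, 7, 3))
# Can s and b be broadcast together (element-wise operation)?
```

No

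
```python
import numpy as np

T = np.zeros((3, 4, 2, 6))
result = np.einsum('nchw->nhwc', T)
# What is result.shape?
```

(3, 2, 6, 4)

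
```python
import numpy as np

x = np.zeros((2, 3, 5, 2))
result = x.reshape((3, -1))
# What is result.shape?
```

(3, 20)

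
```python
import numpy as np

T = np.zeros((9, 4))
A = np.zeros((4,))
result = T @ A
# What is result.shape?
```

(9,)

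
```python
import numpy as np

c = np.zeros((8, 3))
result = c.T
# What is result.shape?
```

(3, 8)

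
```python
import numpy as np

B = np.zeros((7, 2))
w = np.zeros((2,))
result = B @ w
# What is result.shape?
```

(7,)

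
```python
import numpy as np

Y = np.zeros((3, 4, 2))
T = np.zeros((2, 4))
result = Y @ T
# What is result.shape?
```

(3, 4, 4)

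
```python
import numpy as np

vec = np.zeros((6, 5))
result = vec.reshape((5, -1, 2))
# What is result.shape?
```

(5, 3, 2)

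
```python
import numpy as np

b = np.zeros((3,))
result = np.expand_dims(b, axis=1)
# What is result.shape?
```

(3, 1)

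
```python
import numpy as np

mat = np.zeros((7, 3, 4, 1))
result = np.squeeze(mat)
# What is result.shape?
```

(7, 3, 4)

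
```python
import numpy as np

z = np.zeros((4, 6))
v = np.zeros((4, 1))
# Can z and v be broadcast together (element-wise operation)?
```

Yes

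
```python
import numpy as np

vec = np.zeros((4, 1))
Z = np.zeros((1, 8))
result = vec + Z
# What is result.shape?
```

(4, 8)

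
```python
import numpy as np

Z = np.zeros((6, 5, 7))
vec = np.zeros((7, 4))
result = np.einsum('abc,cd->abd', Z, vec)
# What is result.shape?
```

(6, 5, 4)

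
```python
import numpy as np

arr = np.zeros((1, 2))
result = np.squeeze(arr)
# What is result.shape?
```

(2,)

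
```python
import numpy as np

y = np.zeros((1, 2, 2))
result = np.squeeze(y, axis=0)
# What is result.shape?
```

(2, 2)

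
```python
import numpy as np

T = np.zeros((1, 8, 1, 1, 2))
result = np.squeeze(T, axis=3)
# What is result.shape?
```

(1, 8, 1, 2)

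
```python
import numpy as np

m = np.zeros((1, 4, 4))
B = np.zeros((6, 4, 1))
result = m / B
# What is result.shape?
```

(6, 4, 4)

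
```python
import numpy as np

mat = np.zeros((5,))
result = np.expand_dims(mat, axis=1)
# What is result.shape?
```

(5, 1)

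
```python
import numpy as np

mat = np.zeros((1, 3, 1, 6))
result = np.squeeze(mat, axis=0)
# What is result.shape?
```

(3, 1, 6)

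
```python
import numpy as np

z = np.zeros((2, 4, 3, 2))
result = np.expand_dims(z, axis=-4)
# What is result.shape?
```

(2, 1, 4, 3, 2)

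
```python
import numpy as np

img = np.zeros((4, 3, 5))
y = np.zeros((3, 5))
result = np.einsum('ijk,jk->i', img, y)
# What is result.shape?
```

(4,)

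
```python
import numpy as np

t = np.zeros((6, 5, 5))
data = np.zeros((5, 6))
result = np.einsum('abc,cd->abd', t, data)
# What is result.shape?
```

(6, 5, 6)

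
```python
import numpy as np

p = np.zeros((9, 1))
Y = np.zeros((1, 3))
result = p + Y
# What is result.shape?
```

(9, 3)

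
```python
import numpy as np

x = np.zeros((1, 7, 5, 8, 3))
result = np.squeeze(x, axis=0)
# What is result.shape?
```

(7, 5, 8, 3)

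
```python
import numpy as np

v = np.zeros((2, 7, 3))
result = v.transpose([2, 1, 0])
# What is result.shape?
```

(3, 7, 2)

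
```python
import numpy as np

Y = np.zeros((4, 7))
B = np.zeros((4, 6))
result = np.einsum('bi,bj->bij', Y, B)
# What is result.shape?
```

(4, 7, 6)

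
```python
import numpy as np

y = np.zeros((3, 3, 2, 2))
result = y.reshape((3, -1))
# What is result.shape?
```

(3, 12)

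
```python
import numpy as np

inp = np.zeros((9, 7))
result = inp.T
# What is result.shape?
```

(7, 9)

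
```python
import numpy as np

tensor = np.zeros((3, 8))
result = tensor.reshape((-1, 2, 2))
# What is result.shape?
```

(6, 2, 2)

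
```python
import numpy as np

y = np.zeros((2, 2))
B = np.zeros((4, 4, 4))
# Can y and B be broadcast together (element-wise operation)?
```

No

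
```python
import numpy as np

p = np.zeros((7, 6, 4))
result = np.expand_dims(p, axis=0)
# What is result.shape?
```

(1, 7, 6, 4)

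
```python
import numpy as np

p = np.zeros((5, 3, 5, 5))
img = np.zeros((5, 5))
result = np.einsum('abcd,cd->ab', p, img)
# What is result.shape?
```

(5, 3)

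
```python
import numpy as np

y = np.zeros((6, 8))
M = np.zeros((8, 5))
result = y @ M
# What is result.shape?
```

(6, 5)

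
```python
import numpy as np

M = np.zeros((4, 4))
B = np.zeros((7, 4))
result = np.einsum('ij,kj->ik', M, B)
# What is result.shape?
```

(4, 7)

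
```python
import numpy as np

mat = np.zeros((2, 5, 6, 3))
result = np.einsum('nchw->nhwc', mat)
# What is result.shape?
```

(2, 6, 3, 5)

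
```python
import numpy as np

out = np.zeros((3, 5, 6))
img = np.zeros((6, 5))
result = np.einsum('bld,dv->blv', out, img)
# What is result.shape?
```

(3, 5, 5)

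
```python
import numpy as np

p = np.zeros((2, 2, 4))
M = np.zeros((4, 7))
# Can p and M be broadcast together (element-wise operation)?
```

No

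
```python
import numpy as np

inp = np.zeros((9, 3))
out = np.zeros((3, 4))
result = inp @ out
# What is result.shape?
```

(9, 4)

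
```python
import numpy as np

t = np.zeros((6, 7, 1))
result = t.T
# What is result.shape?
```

(1, 7, 6)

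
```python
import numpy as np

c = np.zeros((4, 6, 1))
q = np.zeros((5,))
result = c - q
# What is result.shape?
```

(4, 6, 5)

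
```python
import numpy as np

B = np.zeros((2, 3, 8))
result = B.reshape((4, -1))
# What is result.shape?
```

(4, 12)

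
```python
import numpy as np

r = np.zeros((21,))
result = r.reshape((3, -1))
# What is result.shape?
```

(3, 7)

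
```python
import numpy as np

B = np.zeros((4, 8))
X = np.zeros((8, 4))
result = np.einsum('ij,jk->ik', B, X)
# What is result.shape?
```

(4, 4)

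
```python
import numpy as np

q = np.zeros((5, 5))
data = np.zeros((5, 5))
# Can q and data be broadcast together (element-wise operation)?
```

Yes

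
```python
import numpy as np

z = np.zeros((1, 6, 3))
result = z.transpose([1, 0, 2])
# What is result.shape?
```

(6, 1, 3)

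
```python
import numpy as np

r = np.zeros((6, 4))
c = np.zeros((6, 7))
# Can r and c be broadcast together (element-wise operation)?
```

No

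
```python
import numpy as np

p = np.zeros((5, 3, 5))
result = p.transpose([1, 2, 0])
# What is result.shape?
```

(3, 5, 5)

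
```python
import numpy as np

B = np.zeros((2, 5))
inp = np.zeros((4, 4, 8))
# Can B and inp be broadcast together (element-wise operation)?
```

No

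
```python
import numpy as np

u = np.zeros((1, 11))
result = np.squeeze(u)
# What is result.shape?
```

(11,)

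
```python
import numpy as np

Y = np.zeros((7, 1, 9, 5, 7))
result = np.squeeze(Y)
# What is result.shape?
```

(7, 9, 5, 7)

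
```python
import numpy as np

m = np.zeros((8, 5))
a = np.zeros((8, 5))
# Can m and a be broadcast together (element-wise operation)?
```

Yes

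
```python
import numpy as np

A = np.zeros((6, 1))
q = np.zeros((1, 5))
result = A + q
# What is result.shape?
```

(6, 5)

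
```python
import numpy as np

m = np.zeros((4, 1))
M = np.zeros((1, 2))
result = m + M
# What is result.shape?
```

(4, 2)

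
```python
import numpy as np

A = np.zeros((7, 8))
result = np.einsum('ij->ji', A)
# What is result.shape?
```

(8, 7)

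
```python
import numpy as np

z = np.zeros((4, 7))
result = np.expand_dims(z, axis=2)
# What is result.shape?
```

(4, 7, 1)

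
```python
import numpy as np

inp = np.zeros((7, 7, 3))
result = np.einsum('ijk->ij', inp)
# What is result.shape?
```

(7, 7)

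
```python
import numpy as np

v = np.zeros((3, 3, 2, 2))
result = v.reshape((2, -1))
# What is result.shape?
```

(2, 18)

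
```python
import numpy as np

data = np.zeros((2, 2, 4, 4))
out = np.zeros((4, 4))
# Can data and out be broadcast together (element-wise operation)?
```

Yes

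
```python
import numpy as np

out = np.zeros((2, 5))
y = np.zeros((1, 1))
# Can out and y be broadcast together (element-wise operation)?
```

Yes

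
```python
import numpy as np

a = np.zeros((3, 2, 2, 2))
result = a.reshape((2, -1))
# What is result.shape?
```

(2, 12)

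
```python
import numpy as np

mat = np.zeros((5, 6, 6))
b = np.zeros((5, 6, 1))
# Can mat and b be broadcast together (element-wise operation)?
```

Yes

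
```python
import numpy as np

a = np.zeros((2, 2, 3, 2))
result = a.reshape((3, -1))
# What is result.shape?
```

(3, 8)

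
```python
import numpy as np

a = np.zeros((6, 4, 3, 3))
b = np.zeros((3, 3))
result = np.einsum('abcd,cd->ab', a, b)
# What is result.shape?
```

(6, 4)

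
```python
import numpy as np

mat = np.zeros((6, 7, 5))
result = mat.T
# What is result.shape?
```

(5, 7, 6)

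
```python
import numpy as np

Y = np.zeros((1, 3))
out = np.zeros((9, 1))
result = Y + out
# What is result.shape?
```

(9, 3)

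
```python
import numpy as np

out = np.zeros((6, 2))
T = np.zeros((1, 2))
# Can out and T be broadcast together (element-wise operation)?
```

Yes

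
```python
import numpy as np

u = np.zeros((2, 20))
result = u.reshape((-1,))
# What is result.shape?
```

(40,)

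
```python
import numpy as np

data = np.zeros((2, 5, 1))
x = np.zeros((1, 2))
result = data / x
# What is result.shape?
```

(2, 5, 2)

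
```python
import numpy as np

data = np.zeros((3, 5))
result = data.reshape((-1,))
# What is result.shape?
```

(15,)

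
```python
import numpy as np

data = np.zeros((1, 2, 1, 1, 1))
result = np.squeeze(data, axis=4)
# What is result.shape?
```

(1, 2, 1, 1)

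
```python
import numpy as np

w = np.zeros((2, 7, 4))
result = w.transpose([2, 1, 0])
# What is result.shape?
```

(4, 7, 2)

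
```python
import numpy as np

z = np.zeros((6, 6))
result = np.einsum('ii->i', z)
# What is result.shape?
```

(6,)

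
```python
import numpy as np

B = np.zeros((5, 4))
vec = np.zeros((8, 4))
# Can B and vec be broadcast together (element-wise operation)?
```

No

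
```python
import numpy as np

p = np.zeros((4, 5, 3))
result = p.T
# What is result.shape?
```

(3, 5, 4)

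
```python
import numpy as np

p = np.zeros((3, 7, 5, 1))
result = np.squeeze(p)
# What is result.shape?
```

(3, 7, 5)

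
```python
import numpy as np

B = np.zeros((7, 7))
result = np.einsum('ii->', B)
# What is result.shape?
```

()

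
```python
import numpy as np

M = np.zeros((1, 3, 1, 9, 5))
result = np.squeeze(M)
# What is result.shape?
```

(3, 9, 5)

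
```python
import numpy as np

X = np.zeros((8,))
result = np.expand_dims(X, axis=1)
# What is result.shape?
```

(8, 1)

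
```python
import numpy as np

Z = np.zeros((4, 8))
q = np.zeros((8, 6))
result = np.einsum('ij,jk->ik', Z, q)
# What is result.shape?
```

(4, 6)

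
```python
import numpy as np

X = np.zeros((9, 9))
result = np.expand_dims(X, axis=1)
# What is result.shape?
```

(9, 1, 9)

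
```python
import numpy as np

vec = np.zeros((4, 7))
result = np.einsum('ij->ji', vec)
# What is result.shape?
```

(7, 4)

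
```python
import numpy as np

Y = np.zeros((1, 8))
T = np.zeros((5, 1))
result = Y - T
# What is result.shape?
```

(5, 8)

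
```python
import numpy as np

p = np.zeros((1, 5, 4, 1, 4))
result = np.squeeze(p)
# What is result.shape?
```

(5, 4, 4)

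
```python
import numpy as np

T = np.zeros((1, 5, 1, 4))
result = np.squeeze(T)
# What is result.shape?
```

(5, 4)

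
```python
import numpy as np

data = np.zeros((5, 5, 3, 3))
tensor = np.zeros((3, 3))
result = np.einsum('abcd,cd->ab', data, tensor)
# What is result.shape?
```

(5, 5)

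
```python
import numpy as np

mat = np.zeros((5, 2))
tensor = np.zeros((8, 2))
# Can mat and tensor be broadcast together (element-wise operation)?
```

No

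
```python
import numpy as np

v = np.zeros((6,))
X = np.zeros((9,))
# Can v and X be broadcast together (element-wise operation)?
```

No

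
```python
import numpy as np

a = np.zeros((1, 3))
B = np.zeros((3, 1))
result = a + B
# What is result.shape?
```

(3, 3)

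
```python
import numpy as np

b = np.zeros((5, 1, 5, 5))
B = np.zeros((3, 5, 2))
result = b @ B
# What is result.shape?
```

(5, 3, 5, 2)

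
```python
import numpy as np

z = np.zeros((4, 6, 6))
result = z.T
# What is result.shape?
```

(6, 6, 4)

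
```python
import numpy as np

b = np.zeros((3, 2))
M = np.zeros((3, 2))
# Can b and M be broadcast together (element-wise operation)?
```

Yes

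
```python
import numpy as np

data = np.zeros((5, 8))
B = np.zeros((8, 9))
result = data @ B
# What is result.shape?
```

(5, 9)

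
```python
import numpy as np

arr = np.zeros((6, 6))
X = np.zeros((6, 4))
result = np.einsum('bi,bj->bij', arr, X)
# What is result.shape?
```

(6, 6, 4)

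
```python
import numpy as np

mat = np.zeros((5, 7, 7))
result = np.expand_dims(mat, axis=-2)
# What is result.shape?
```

(5, 7, 1, 7)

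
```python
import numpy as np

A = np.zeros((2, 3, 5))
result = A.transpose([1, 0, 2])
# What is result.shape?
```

(3, 2, 5)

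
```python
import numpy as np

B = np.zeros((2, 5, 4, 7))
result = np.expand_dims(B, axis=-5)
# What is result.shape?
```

(1, 2, 5, 4, 7)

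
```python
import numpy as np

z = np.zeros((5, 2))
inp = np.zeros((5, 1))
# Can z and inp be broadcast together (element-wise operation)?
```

Yes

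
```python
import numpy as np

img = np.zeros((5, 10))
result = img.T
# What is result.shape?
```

(10, 5)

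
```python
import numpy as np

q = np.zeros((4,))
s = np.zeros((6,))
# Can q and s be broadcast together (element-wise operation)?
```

No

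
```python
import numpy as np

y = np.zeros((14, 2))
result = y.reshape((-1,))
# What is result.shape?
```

(28,)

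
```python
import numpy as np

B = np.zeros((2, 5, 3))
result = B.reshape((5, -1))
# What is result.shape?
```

(5, 6)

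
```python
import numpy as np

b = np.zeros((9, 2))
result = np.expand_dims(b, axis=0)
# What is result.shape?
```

(1, 9, 2)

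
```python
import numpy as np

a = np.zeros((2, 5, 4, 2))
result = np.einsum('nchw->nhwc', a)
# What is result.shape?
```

(2, 4, 2, 5)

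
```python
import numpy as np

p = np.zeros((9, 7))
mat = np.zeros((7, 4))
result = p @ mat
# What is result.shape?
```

(9, 4)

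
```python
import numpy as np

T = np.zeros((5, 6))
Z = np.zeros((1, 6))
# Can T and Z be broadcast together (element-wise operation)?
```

Yes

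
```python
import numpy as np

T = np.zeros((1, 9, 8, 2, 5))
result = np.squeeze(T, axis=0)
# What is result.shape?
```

(9, 8, 2, 5)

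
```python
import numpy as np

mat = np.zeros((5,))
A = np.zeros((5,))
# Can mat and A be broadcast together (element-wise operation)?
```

Yes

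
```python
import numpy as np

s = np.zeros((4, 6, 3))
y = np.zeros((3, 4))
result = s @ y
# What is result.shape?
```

(4, 6, 4)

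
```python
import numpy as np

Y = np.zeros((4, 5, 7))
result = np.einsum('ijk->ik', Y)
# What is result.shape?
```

(4, 7)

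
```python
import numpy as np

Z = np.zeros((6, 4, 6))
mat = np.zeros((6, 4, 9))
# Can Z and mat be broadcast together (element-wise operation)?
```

No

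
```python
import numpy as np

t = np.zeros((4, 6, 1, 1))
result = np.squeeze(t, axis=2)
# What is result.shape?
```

(4, 6, 1)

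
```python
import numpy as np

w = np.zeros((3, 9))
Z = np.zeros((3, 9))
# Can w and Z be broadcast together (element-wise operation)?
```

Yes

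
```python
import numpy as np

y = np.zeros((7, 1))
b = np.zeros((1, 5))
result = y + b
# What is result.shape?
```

(7, 5)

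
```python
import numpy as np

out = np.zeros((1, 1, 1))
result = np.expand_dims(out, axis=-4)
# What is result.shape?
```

(1, 1, 1, 1)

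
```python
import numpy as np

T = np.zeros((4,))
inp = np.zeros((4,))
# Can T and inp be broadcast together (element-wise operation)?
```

Yes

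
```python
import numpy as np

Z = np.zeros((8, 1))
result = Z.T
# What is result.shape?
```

(1, 8)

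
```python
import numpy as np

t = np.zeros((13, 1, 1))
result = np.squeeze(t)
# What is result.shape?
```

(13,)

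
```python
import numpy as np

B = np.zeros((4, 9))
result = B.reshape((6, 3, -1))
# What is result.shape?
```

(6, 3, 2)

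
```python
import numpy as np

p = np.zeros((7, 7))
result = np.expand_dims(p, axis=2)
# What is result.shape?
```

(7, 7, 1)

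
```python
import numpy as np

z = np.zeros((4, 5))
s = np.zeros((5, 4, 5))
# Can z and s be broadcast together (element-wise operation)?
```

Yes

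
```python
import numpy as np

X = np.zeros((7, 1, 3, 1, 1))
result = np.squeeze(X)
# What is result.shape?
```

(7, 3)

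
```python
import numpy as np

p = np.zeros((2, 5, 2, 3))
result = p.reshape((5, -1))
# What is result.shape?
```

(5, 12)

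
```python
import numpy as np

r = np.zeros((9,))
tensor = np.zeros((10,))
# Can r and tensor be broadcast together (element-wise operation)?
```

No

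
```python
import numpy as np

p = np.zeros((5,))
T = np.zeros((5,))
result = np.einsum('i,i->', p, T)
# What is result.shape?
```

()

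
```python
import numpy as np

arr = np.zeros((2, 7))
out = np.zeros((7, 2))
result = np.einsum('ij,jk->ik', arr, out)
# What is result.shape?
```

(2, 2)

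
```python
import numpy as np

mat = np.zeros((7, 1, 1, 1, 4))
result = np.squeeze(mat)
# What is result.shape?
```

(7, 4)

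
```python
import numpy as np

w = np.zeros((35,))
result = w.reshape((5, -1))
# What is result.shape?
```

(5, 7)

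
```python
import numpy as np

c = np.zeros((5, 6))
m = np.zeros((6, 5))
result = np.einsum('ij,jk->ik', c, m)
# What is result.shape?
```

(5, 5)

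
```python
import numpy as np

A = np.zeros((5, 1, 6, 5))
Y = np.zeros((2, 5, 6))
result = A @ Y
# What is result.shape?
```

(5, 2, 6, 6)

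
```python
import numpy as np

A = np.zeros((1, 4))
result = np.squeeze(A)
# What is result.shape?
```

(4,)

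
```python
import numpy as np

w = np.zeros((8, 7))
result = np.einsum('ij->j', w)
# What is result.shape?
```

(7,)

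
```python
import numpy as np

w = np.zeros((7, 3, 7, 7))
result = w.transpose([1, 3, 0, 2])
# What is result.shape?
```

(3, 7, 7, 7)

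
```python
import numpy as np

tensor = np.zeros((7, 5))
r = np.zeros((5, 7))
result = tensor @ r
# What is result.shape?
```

(7, 7)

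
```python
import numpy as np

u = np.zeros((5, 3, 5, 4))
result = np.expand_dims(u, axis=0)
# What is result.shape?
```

(1, 5, 3, 5, 4)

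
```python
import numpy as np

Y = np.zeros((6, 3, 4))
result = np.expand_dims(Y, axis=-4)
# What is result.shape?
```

(1, 6, 3, 4)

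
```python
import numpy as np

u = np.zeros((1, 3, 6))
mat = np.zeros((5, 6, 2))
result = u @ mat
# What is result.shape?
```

(5, 3, 2)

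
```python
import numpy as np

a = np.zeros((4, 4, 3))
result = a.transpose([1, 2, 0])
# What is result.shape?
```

(4, 3, 4)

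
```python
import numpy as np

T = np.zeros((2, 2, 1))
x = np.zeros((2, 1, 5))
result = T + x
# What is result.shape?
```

(2, 2, 5)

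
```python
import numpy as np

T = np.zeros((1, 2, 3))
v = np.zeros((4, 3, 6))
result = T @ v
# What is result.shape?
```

(4, 2, 6)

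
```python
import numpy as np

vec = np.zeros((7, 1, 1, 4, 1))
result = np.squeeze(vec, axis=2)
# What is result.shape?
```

(7, 1, 4, 1)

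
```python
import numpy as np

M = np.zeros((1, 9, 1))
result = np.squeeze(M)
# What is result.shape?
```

(9,)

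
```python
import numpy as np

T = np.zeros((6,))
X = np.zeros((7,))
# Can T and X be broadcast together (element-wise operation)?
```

No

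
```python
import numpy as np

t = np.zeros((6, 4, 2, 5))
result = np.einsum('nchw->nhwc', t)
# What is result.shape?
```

(6, 2, 5, 4)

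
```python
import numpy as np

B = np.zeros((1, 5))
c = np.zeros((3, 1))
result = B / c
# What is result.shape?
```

(3, 5)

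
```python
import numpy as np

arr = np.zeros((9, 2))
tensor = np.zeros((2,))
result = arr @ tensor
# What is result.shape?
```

(9,)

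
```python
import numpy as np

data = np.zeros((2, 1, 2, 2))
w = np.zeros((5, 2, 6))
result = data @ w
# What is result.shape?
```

(2, 5, 2, 6)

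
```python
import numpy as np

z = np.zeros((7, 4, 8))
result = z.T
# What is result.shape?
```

(8, 4, 7)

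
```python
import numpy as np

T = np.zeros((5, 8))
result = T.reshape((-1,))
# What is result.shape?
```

(40,)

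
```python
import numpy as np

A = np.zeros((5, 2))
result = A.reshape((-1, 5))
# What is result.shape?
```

(2, 5)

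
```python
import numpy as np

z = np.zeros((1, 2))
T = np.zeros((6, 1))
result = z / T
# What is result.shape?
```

(6, 2)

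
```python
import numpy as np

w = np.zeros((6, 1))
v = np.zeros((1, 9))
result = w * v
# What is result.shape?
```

(6, 9)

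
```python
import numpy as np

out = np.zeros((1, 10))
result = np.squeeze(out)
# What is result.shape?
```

(10,)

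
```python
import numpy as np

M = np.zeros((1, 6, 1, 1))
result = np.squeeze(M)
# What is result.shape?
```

(6,)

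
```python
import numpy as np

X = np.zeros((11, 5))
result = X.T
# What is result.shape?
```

(5, 11)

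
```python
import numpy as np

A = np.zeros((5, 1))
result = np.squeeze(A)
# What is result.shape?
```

(5,)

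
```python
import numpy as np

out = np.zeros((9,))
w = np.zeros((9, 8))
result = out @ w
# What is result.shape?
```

(8,)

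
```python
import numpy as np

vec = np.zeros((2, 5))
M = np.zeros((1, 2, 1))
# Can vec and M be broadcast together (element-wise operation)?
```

Yes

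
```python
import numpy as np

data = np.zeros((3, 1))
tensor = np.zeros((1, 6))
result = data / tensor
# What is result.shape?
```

(3, 6)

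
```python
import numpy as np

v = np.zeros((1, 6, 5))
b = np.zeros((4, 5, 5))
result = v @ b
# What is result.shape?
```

(4, 6, 5)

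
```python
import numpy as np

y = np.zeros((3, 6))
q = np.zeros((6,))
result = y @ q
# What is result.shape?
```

(3,)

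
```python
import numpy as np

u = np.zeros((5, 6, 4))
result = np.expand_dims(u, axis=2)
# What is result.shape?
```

(5, 6, 1, 4)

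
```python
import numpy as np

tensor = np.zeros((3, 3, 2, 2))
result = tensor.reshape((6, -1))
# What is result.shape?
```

(6, 6)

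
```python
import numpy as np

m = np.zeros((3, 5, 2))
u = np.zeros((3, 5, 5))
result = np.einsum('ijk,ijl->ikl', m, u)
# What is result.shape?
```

(3, 2, 5)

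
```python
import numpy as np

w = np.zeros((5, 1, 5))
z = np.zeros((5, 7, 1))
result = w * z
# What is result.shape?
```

(5, 7, 5)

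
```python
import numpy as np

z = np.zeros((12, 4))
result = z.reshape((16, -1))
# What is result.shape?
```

(16, 3)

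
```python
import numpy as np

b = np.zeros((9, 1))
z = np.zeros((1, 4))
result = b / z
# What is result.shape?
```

(9, 4)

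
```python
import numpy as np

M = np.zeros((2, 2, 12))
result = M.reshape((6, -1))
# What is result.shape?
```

(6, 8)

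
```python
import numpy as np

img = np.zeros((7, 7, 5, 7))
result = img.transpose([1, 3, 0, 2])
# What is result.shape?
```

(7, 7, 7, 5)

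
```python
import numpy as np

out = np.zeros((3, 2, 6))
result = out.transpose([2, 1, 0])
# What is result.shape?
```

(6, 2, 3)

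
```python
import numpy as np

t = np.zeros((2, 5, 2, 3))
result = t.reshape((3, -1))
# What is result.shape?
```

(3, 20)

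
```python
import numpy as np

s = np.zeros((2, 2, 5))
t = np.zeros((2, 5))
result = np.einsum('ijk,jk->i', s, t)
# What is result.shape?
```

(2,)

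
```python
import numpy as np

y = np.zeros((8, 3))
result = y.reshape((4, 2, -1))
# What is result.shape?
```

(4, 2, 3)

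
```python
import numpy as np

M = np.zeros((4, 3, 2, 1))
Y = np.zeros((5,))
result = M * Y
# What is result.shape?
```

(4, 3, 2, 5)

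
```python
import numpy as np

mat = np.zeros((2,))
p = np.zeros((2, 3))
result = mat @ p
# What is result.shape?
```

(3,)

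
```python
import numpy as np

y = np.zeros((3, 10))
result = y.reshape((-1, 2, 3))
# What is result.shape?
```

(5, 2, 3)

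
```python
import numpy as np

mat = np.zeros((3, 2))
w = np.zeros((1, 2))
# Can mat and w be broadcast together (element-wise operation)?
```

Yes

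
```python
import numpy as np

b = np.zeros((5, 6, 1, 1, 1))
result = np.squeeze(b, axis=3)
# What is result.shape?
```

(5, 6, 1, 1)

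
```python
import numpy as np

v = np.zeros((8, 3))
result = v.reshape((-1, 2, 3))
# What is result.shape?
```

(4, 2, 3)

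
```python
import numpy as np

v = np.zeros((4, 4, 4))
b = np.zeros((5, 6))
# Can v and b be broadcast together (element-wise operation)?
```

No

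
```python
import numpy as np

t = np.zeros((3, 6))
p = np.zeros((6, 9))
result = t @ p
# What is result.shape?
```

(3, 9)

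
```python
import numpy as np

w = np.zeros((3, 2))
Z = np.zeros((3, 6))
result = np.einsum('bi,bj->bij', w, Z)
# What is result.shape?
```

(3, 2, 6)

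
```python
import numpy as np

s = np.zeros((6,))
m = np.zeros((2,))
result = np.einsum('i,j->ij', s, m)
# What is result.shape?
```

(6, 2)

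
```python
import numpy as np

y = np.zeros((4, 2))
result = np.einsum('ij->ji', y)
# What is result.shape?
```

(2, 4)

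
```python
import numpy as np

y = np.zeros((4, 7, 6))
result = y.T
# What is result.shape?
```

(6, 7, 4)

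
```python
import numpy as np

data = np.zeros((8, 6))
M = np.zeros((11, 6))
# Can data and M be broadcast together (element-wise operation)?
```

No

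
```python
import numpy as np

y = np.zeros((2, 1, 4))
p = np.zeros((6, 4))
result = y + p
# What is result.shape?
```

(2, 6, 4)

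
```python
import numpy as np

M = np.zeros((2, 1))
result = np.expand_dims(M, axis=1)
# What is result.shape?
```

(2, 1, 1)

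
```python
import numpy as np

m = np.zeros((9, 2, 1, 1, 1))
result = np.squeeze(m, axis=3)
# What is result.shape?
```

(9, 2, 1, 1)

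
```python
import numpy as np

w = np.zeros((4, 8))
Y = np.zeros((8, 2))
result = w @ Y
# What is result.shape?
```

(4, 2)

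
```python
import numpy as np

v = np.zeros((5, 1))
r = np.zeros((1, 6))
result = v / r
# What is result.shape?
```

(5, 6)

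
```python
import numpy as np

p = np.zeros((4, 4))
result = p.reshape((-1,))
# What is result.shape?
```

(16,)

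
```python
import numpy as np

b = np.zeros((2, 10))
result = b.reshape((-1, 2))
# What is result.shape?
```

(10, 2)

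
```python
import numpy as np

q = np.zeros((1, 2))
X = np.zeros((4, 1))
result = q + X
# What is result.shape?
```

(4, 2)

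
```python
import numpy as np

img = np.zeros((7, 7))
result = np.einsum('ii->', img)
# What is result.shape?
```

()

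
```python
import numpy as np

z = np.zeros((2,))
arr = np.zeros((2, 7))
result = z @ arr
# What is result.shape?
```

(7,)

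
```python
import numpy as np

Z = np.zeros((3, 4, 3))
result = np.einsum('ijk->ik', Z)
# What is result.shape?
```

(3, 3)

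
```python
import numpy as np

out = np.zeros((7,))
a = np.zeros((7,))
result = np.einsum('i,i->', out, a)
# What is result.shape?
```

()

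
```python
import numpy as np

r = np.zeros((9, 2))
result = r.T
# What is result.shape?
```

(2, 9)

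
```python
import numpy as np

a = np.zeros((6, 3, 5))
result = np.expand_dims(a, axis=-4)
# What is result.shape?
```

(1, 6, 3, 5)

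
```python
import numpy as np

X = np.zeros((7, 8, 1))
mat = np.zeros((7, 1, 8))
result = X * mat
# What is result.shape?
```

(7, 8, 8)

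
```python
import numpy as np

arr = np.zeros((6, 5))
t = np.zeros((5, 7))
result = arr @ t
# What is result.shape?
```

(6, 7)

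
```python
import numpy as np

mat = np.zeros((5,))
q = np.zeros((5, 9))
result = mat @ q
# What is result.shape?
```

(9,)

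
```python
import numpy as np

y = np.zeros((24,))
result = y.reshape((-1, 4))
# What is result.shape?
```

(6, 4)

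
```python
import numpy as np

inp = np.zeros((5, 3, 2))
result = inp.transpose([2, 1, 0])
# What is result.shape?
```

(2, 3, 5)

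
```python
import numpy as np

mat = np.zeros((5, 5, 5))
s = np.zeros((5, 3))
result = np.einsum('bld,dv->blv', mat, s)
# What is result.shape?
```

(5, 5, 3)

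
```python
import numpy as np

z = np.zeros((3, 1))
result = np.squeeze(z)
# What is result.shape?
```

(3,)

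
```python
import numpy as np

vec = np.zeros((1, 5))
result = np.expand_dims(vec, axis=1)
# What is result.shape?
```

(1, 1, 5)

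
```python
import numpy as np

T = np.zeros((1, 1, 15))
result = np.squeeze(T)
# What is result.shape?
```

(15,)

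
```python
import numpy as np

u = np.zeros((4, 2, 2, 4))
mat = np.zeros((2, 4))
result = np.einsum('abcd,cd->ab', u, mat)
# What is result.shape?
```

(4, 2)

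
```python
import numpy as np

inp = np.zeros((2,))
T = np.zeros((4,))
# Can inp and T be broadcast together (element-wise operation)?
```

No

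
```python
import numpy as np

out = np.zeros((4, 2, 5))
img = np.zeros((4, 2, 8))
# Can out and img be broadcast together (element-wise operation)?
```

No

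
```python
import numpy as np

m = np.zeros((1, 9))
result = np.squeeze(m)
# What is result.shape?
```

(9,)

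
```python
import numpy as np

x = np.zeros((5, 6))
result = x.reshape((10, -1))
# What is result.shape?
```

(10, 3)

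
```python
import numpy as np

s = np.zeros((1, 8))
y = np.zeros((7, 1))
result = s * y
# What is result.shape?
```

(7, 8)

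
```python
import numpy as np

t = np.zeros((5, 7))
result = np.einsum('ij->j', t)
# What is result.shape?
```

(7,)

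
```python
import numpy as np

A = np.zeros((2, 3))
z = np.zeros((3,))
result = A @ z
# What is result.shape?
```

(2,)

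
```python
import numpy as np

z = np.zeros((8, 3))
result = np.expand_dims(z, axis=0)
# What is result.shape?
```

(1, 8, 3)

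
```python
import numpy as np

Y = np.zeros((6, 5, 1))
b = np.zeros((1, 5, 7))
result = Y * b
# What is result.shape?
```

(6, 5, 7)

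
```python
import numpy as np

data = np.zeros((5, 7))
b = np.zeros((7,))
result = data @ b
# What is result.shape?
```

(5,)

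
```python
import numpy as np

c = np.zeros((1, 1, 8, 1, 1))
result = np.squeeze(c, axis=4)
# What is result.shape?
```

(1, 1, 8, 1)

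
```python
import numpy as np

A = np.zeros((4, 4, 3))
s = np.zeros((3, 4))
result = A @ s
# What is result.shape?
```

(4, 4, 4)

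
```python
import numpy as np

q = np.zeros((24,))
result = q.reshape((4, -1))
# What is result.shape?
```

(4, 6)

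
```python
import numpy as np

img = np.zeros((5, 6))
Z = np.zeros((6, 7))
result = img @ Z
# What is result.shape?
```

(5, 7)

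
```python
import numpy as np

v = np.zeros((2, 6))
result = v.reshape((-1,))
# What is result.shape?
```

(12,)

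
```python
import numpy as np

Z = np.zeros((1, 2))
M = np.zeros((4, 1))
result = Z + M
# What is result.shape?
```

(4, 2)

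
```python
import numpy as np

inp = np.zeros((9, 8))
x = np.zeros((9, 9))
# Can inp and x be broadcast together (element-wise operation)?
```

No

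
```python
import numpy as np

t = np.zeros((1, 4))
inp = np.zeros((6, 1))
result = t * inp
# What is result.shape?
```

(6, 4)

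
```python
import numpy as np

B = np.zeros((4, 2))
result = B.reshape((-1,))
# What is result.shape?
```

(8,)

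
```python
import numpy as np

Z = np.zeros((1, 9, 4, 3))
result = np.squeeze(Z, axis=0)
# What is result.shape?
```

(9, 4, 3)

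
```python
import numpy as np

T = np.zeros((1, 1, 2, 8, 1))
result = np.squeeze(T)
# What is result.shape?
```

(2, 8)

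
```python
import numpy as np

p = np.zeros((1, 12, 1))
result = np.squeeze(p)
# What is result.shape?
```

(12,)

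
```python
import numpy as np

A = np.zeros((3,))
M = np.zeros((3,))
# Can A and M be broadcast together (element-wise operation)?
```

Yes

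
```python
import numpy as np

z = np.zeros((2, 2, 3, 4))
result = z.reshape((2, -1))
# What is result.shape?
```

(2, 24)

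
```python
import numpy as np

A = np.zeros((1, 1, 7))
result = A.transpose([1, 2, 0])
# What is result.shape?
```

(1, 7, 1)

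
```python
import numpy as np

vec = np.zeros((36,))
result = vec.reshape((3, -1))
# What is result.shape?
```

(3, 12)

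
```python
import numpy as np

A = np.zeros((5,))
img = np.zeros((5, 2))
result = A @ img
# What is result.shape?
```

(2,)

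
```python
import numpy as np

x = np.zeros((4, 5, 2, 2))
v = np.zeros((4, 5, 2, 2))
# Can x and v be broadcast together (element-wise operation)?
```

Yes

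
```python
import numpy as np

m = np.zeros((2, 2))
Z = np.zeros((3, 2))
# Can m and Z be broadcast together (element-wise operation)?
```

No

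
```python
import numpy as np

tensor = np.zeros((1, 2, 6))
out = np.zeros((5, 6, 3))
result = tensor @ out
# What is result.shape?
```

(5, 2, 3)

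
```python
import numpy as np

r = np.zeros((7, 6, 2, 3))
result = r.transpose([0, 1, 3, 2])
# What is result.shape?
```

(7, 6, 3, 2)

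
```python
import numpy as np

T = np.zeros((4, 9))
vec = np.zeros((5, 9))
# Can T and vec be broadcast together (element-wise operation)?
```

No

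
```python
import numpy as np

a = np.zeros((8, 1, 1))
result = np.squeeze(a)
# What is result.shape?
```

(8,)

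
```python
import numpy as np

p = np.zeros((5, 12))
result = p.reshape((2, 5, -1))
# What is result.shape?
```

(2, 5, 6)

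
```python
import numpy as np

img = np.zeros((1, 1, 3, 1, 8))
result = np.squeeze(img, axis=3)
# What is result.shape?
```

(1, 1, 3, 8)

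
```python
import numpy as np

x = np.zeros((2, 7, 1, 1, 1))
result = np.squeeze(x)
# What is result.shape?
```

(2, 7)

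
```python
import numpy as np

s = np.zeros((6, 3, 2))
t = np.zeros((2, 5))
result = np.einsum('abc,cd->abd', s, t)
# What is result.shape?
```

(6, 3, 5)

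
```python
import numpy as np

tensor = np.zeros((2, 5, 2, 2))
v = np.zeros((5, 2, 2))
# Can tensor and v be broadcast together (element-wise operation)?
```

Yes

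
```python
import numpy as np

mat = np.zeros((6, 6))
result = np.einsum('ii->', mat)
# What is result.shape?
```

()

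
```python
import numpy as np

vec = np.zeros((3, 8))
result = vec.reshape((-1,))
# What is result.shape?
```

(24,)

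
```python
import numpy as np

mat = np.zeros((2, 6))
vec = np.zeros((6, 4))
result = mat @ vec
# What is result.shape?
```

(2, 4)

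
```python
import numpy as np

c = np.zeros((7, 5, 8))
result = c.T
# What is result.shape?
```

(8, 5, 7)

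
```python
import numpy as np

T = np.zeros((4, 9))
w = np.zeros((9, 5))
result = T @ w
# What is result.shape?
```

(4, 5)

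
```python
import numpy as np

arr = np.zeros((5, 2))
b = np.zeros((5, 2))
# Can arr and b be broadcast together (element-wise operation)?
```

Yes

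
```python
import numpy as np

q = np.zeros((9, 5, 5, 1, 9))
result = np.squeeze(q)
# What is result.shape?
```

(9, 5, 5, 9)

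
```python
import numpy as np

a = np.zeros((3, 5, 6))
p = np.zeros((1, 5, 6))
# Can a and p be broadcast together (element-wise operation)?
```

Yes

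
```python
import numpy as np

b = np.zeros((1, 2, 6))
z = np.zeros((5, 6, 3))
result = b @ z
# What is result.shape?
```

(5, 2, 3)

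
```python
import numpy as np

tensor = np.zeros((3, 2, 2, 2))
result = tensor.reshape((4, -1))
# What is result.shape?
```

(4, 6)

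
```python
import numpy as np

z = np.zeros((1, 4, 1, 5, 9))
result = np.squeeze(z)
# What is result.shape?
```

(4, 5, 9)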